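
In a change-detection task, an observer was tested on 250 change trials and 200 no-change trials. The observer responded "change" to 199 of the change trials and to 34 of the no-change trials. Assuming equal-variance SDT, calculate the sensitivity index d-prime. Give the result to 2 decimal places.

H = 199/250 = 0.7960
FA = 34/200 = 0.1700
z(H) = z(0.7960) = 0.827
z(FA) = z(0.1700) = -0.954
d' = z(H) − z(FA) = 0.827 − (-0.954) = 1.781

d-prime = 1.78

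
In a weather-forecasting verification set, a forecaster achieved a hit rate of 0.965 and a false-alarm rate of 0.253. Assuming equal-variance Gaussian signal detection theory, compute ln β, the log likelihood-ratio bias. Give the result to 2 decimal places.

Φ⁻¹(0.965) = 1.812, Φ⁻¹(0.253) = -0.665
ln β = −½·[z(H)² − z(FA)²] = −0.5 × (3.283 − 0.442) = -1.4205

ln β = -1.42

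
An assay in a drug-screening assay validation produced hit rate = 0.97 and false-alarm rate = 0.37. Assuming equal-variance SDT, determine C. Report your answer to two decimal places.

Φ⁻¹(H) = 1.8808
Φ⁻¹(FA) = -0.3319
c = −½·[z(H) + z(FA)] = −0.5 × (1.8808 + (-0.3319)) = -0.77445
c < 0: the assay has a liberal response bias.

C = -0.77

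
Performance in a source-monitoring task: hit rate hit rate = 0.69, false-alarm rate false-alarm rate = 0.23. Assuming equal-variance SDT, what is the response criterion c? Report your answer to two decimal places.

z(0.69) = 0.4959, z(0.23) = -0.7388
c = −½·[z(H) + z(FA)] = −0.5 × (0.4959 + (-0.7388)) = 0.12145
c > 0: the participant has a conservative response bias.

c = 0.12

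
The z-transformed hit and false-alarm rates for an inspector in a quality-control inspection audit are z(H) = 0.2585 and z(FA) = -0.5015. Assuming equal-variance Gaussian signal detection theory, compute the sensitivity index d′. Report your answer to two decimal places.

d′ = 0.76

d' = z(H) − z(FA) = 0.2585 − (-0.5015) = 0.7600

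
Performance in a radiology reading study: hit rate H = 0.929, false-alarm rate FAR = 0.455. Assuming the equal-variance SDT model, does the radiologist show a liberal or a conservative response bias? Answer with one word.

z(H) = 1.468, z(FA) = -0.113
c = −½·(z(H) + z(FA)) = -0.6775
c < 0 → liberal criterion (biased toward responding “yes”).

liberal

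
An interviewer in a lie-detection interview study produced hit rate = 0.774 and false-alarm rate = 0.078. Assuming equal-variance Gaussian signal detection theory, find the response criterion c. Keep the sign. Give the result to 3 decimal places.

c = 0.333

Φ⁻¹(0.774) = 0.7521, Φ⁻¹(0.078) = -1.4187
c = −½·[z(H) + z(FA)] = −0.5 × (0.7521 + (-1.4187)) = 0.3333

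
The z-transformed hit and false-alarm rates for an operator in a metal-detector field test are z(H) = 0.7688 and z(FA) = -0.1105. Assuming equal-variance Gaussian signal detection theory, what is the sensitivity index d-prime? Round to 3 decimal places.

d-prime = 0.879

d' = z(H) − z(FA) = 0.7688 − (-0.1105) = 0.8793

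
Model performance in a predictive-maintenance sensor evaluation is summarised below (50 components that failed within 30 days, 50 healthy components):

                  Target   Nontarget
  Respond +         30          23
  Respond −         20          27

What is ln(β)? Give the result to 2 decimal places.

H = 30/50 = 0.6000
FA = 23/50 = 0.4600
Φ⁻¹(H) = Φ⁻¹(0.6000) = 0.253
Φ⁻¹(FA) = Φ⁻¹(0.4600) = -0.100
ln β = −½·[z(H)² − z(FA)²] = −0.5 × (0.064 − 0.010) = -0.027

ln β = -0.03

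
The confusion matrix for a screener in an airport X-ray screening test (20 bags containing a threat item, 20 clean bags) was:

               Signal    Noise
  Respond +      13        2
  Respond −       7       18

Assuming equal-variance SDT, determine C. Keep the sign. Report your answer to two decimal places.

C = 0.45

H = 13/20 = 0.6500
FA = 2/20 = 0.1000
z(H) = 0.3853
z(FA) = -1.2816
c = −½·[z(H) + z(FA)] = −0.5 × (0.3853 + (-1.2816)) = 0.44815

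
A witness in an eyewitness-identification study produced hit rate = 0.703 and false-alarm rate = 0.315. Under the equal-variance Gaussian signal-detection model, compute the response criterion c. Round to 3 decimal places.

z(H) = z(0.703) = 0.5330
z(FA) = z(0.315) = -0.4817
c = −½·[z(H) + z(FA)] = −0.5 × (0.5330 + (-0.4817)) = -0.02565
c < 0: the witness has a liberal response bias.

c = -0.026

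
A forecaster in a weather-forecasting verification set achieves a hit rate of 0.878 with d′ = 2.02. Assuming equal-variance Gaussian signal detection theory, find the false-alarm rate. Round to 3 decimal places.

z(hit rate) = z(0.878) = 1.1650
z(FA) = z(H) − d' = 1.1650 − 2.02 = -0.8550
false-alarm rate = Φ(-0.8550) = 0.1963

false-alarm rate = 0.196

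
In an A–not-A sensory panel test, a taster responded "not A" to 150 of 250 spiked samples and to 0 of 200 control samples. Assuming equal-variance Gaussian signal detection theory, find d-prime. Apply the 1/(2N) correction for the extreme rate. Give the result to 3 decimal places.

d-prime = 3.060

The false-alarm rate is 0/200 = 0, so apply the 1/(2N) correction: FA → 1/(2·200) = 0.00250.
z(H) = z(0.60000) = 0.2533
z(FA) = z(0.00250) = -2.8070
d' = 0.2533 − (-2.8070) = 3.0603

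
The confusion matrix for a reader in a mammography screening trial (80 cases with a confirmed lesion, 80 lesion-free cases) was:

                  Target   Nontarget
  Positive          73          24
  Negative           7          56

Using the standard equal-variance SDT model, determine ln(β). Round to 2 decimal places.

ln β = -0.78

H = 73/80 = 0.9125
FA = 24/80 = 0.3000
z(H) = z(0.9125) = 1.356
z(FA) = z(0.3000) = -0.524
ln β = −½·[z(H)² − z(FA)²] = −0.5 × (1.839 − 0.275) = -0.782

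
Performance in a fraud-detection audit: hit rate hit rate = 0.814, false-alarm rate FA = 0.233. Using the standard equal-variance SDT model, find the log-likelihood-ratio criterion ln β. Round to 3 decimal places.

Φ⁻¹(H) = Φ⁻¹(0.814) = 0.8927
Φ⁻¹(FA) = Φ⁻¹(0.233) = -0.7290
ln β = −½·[z(H)² − z(FA)²] = −0.5 × (0.7969 − 0.5314) = -0.13275

ln β = -0.133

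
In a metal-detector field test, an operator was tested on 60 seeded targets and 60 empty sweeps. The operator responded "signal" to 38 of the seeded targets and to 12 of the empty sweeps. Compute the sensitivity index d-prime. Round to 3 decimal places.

d-prime = 1.182

H = 38/60 = 0.6333
FA = 12/60 = 0.2000
z(0.6333) = 0.3406, z(0.2000) = -0.8416
d' = z(H) − z(FA) = 0.3406 − (-0.8416) = 1.1822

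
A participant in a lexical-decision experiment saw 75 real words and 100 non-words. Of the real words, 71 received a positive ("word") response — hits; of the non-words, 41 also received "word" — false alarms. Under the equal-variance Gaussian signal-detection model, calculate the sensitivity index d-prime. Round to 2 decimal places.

d-prime = 1.84

H = 71/75 = 0.9467
FA = 41/100 = 0.4100
z(H) = z(0.9467) = 1.6137
z(FA) = z(0.4100) = -0.2275
d' = z(H) − z(FA) = 1.6137 − (-0.2275) = 1.8412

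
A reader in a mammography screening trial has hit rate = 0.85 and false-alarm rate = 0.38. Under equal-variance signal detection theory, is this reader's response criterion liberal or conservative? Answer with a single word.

z(H) = 1.036, z(FA) = -0.305
c = −½·(z(H) + z(FA)) = -0.3655
c < 0 → liberal criterion (biased toward responding “yes”).

liberal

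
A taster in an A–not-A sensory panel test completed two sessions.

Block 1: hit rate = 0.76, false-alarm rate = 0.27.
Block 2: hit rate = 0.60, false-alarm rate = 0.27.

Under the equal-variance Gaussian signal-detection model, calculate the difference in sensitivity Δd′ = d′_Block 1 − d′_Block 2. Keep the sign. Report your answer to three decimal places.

Δd′ = 0.453

Block 1: z(0.76) = 0.7063, z(0.27) = -0.6128, d' = 1.3191
Block 2: z(0.60) = 0.2533, z(0.27) = -0.6128, d' = 0.8661
Δd' = d'_Block 1 − d'_Block 2 = 1.3191 − 0.8661 = 0.4530
Block 1 has the higher sensitivity.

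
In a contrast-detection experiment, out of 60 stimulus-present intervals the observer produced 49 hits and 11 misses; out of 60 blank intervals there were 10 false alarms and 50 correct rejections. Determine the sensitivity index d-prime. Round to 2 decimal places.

d-prime = 1.87

H = 49/60 = 0.8167
FA = 10/60 = 0.1667
z(H) = z(0.8167) = 0.903
z(FA) = z(0.1667) = -0.967
d' = z(H) − z(FA) = 0.903 − (-0.967) = 1.870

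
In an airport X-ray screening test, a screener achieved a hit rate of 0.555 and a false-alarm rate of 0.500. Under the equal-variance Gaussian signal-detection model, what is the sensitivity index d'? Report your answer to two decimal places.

z(0.555) = 0.138, z(0.500) = 0.000
d' = z(H) − z(FA) = 0.138 − 0.000 = 0.138

d' = 0.14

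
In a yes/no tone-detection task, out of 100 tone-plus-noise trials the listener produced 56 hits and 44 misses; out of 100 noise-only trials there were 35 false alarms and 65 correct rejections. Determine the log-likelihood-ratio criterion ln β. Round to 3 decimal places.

ln β = 0.063

H = 56/100 = 0.5600
FA = 35/100 = 0.3500
z(H) = z(0.5600) = 0.1510
z(FA) = z(0.3500) = -0.3853
ln β = −½·[z(H)² − z(FA)²] = −0.5 × (0.0228 − 0.1485) = 0.06285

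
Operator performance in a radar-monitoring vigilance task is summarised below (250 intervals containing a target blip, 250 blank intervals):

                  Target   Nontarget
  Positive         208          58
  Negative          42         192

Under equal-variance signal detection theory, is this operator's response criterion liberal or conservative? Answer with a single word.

liberal

z(H) = 0.962, z(FA) = -0.732
c = −½·(z(H) + z(FA)) = -0.115
c < 0 → liberal criterion (biased toward responding “yes”).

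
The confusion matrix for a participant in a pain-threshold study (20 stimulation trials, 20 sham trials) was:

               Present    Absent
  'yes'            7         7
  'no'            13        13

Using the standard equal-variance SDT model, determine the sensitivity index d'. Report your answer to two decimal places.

d' = 0.00

H = 7/20 = 0.3500
FA = 7/20 = 0.3500
Φ⁻¹(H) = Φ⁻¹(0.3500) = -0.385
Φ⁻¹(FA) = Φ⁻¹(0.3500) = -0.385
d' = z(H) − z(FA) = -0.385 − (-0.385) = 0.000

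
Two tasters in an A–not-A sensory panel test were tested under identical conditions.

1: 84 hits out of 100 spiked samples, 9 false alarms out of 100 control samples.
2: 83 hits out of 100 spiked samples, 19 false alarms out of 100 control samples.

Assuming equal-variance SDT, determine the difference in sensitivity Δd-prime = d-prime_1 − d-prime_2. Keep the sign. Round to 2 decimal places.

Δd-prime = 0.50

1: z(0.8400) = 0.994, z(0.0900) = -1.341, d' = 2.335
2: z(0.8300) = 0.954, z(0.1900) = -0.878, d' = 1.832
Δd' = d'_1 − d'_2 = 2.335 − 1.832 = 0.503
1 has the higher sensitivity.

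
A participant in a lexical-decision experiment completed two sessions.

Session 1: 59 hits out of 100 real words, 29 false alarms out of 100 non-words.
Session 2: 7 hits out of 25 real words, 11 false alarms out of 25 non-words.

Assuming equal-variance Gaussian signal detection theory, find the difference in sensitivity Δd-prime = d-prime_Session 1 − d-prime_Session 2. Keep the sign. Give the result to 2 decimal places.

Session 1: z(0.5900) = 0.228, z(0.2900) = -0.553, d' = 0.781
Session 2: z(0.2800) = -0.583, z(0.4400) = -0.151, d' = -0.432
Δd' = d'_Session 1 − d'_Session 2 = 0.781 − (-0.432) = 1.213
Session 1 has the higher sensitivity.

Δd-prime = 1.21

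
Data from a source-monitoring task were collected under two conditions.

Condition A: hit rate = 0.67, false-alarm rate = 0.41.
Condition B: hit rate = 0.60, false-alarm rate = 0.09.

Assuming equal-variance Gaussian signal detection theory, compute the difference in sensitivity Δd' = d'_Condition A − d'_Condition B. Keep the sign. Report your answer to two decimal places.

Δd' = -0.93

Condition A: z(0.67) = 0.440, z(0.41) = -0.228, d' = 0.668
Condition B: z(0.60) = 0.253, z(0.09) = -1.341, d' = 1.594
Δd' = d'_Condition A − d'_Condition B = 0.668 − 1.594 = -0.926
Condition B has the higher sensitivity.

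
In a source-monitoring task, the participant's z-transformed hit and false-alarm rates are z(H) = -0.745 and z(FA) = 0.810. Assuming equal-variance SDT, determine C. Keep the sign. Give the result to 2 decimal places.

c = −½·[z(H) + z(FA)] = −½·(-0.745 + 0.810) = -0.0325

C = -0.03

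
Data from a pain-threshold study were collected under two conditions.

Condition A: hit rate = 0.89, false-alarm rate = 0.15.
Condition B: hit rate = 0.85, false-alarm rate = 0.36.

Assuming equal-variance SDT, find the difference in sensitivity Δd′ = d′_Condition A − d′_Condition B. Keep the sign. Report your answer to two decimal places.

Condition A: z(0.89) = 1.227, z(0.15) = -1.036, d' = 2.263
Condition B: z(0.85) = 1.036, z(0.36) = -0.358, d' = 1.394
Δd' = d'_Condition A − d'_Condition B = 2.263 − 1.394 = 0.869
Condition A has the higher sensitivity.

Δd′ = 0.87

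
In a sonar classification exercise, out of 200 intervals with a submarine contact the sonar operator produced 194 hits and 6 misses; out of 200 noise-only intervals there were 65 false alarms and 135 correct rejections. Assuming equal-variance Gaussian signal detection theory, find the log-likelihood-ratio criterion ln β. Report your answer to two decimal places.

H = 194/200 = 0.9700
FA = 65/200 = 0.3250
z(H) = z(0.9700) = 1.881
z(FA) = z(0.3250) = -0.454
ln β = −½·[z(H)² − z(FA)²] = −0.5 × (3.538 − 0.206) = -1.666

ln β = -1.67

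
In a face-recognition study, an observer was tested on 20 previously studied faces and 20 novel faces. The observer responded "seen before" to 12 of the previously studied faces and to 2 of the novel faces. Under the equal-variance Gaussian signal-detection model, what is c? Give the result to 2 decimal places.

H = 12/20 = 0.6000
FA = 2/20 = 0.1000
z(H) = z(0.6000) = 0.253
z(FA) = z(0.1000) = -1.282
c = −½·[z(H) + z(FA)] = −0.5 × (0.253 + (-1.282)) = 0.5145

c = 0.51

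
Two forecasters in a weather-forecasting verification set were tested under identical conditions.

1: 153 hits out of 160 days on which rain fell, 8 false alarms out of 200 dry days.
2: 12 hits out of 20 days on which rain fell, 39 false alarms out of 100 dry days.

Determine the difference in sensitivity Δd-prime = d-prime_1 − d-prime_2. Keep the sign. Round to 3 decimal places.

1: z(0.9563) = 1.7093, z(0.0400) = -1.7507, d' = 3.4600
2: z(0.6000) = 0.2533, z(0.3900) = -0.2793, d' = 0.5326
Δd' = d'_1 − d'_2 = 3.4600 − 0.5326 = 2.9274
1 has the higher sensitivity.

Δd-prime = 2.927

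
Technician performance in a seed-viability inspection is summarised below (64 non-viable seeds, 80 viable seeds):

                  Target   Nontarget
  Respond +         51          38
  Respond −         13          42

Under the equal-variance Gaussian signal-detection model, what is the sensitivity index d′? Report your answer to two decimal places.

H = 51/64 = 0.7969
FA = 38/80 = 0.4750
Φ⁻¹(H) = 0.8306
Φ⁻¹(FA) = -0.0627
d' = z(H) − z(FA) = 0.8306 − (-0.0627) = 0.8933

d′ = 0.89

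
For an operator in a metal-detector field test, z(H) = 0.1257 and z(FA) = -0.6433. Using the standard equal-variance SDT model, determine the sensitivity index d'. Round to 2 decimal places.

d' = 0.77

d' = z(H) − z(FA) = 0.1257 − (-0.6433) = 0.7690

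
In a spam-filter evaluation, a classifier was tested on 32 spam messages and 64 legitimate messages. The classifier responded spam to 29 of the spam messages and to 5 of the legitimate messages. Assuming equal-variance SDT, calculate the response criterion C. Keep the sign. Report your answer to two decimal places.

H = 29/32 = 0.9062
FA = 5/64 = 0.0781
z(H) = 1.3177
z(FA) = -1.4180
c = −½·[z(H) + z(FA)] = −0.5 × (1.3177 + (-1.4180)) = 0.05015
c > 0: the classifier has a conservative response bias.

C = 0.05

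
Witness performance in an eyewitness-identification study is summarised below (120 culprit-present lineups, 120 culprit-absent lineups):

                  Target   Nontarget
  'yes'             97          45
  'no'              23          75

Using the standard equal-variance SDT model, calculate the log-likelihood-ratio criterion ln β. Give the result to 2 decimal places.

H = 97/120 = 0.8083
FA = 45/120 = 0.3750
Φ⁻¹(0.8083) = 0.872, Φ⁻¹(0.3750) = -0.319
ln β = −½·[z(H)² − z(FA)²] = −0.5 × (0.760 − 0.102) = -0.329

ln β = -0.33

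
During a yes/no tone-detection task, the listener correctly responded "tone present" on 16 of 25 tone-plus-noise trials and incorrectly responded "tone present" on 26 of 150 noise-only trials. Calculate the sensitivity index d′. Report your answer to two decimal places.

H = 16/25 = 0.6400
FA = 26/150 = 0.1733
Φ⁻¹(H) = Φ⁻¹(0.6400) = 0.358
Φ⁻¹(FA) = Φ⁻¹(0.1733) = -0.941
d' = z(H) − z(FA) = 0.358 − (-0.941) = 1.299

d′ = 1.30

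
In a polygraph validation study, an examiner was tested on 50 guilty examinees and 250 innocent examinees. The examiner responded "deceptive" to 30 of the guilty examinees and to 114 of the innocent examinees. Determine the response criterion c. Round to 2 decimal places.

H = 30/50 = 0.6000
FA = 114/250 = 0.4560
z(0.6000) = 0.253, z(0.4560) = -0.111
c = −½·[z(H) + z(FA)] = −0.5 × (0.253 + (-0.111)) = -0.071

c = -0.07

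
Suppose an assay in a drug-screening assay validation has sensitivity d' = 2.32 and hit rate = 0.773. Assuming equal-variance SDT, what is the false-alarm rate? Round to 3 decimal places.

false-alarm rate = 0.058

z(hit rate) = z(0.773) = 0.7488
z(FA) = z(H) − d' = 0.7488 − 2.32 = -1.5712
false-alarm rate = Φ(-1.5712) = 0.0581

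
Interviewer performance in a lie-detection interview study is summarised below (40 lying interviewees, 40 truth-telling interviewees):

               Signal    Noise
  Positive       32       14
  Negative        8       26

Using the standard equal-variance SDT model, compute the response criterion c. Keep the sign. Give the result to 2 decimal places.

c = -0.23

H = 32/40 = 0.8000
FA = 14/40 = 0.3500
z(H) = z(0.8000) = 0.8416
z(FA) = z(0.3500) = -0.3853
c = −½·[z(H) + z(FA)] = −0.5 × (0.8416 + (-0.3853)) = -0.22815
c < 0: the interviewer has a liberal response bias.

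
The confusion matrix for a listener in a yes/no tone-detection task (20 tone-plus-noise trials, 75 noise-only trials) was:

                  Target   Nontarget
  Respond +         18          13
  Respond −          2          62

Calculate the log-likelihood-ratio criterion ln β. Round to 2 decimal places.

ln β = -0.38

H = 18/20 = 0.9000
FA = 13/75 = 0.1733
Φ⁻¹(H) = Φ⁻¹(0.9000) = 1.282
Φ⁻¹(FA) = Φ⁻¹(0.1733) = -0.941
ln β = −½·[z(H)² − z(FA)²] = −0.5 × (1.644 − 0.885) = -0.3795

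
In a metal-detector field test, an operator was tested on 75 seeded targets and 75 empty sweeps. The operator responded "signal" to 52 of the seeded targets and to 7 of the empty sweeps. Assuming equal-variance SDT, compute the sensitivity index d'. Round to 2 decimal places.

H = 52/75 = 0.6933
FA = 7/75 = 0.0933
Φ⁻¹(H) = Φ⁻¹(0.6933) = 0.5052
Φ⁻¹(FA) = Φ⁻¹(0.0933) = -1.3207
d' = z(H) − z(FA) = 0.5052 − (-1.3207) = 1.8259

d' = 1.83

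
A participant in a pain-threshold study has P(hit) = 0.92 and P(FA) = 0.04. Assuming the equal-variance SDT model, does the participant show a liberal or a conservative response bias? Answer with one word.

z(H) = 1.405, z(FA) = -1.751
c = −½·(z(H) + z(FA)) = 0.173
c > 0 → conservative criterion (biased toward responding “no”).

conservative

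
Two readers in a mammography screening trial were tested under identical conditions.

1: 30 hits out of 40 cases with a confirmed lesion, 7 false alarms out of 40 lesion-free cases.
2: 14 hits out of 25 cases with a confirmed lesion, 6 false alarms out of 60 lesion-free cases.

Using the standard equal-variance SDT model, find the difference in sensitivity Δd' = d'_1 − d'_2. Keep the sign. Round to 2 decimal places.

Δd' = 0.18

1: z(0.7500) = 0.674, z(0.1750) = -0.935, d' = 1.609
2: z(0.5600) = 0.151, z(0.1000) = -1.282, d' = 1.433
Δd' = d'_1 − d'_2 = 1.609 − 1.433 = 0.176
1 has the higher sensitivity.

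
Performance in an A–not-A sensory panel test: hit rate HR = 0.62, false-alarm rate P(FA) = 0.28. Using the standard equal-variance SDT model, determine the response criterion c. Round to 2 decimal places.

z(H) = z(0.62) = 0.3055
z(FA) = z(0.28) = -0.5828
c = −½·[z(H) + z(FA)] = −0.5 × (0.3055 + (-0.5828)) = 0.13865

c = 0.14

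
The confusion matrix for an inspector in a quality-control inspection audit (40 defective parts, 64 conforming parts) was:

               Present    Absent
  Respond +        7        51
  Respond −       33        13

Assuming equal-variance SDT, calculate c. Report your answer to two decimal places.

c = 0.05

H = 7/40 = 0.1750
FA = 51/64 = 0.7969
Φ⁻¹(H) = Φ⁻¹(0.1750) = -0.935
Φ⁻¹(FA) = Φ⁻¹(0.7969) = 0.831
c = −½·[z(H) + z(FA)] = −0.5 × (-0.935 + 0.831) = 0.052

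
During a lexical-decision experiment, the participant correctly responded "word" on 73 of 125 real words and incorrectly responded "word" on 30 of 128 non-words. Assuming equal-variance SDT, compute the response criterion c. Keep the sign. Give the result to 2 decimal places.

c = 0.26

H = 73/125 = 0.5840
FA = 30/128 = 0.2344
Φ⁻¹(0.5840) = 0.2121, Φ⁻¹(0.2344) = -0.7244
c = −½·[z(H) + z(FA)] = −0.5 × (0.2121 + (-0.7244)) = 0.25615
c > 0: the participant has a conservative response bias.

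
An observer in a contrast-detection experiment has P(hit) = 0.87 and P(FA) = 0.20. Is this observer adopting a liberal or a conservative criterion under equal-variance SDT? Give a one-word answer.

liberal

z(H) = 1.126, z(FA) = -0.842
c = −½·(z(H) + z(FA)) = -0.142
c < 0 → liberal criterion (biased toward responding “yes”).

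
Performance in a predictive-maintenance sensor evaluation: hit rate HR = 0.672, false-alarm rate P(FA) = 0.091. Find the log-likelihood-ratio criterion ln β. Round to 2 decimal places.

z(0.672) = 0.445, z(0.091) = -1.335
ln β = −½·[z(H)² − z(FA)²] = −0.5 × (0.198 − 1.782) = 0.792

ln β = 0.79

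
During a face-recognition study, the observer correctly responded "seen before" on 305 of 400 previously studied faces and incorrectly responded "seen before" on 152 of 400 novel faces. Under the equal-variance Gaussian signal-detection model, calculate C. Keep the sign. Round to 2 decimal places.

H = 305/400 = 0.7625
FA = 152/400 = 0.3800
z(H) = 0.714
z(FA) = -0.305
c = −½·[z(H) + z(FA)] = −0.5 × (0.714 + (-0.305)) = -0.2045

C = -0.20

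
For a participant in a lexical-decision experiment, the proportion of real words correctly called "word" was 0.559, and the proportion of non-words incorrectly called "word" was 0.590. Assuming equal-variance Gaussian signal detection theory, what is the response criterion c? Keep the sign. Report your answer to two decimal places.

z(H) = 0.1484
z(FA) = 0.2275
c = −½·[z(H) + z(FA)] = −0.5 × (0.1484 + 0.2275) = -0.18795
c < 0: the participant has a liberal response bias.

c = -0.19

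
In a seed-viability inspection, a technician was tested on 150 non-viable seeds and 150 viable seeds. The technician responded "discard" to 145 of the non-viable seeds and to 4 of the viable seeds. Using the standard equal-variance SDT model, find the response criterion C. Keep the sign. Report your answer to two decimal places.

C = 0.05

H = 145/150 = 0.9667
FA = 4/150 = 0.0267
z(H) = 1.834
z(FA) = -1.932
c = −½·[z(H) + z(FA)] = −0.5 × (1.834 + (-1.932)) = 0.049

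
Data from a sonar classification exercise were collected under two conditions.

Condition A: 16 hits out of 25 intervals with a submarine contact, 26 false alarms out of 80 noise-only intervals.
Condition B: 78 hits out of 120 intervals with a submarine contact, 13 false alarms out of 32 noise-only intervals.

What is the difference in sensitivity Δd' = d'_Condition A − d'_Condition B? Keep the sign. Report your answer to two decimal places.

Condition A: z(0.6400) = 0.358, z(0.3250) = -0.454, d' = 0.812
Condition B: z(0.6500) = 0.385, z(0.4062) = -0.237, d' = 0.622
Δd' = d'_Condition A − d'_Condition B = 0.812 − 0.622 = 0.190
Condition A has the higher sensitivity.

Δd' = 0.19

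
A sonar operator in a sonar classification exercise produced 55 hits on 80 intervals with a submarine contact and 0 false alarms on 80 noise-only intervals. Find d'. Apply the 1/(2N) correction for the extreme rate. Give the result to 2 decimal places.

d' = 2.99

The false-alarm rate is 0/80 = 0, so apply the 1/(2N) correction: FA → 1/(2·80) = 0.00625.
z(H) = z(0.68750) = 0.489
z(FA) = z(0.00625) = -2.498
d' = 0.489 − (-2.498) = 2.987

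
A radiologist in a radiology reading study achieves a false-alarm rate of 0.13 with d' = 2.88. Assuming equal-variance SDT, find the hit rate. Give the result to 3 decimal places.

hit rate = 0.960

z(false-alarm rate) = z(0.13) = -1.1264
z(H) = z(FA) + d' = -1.1264 + 2.88 = 1.7536
hit rate = Φ(1.7536) = 0.9603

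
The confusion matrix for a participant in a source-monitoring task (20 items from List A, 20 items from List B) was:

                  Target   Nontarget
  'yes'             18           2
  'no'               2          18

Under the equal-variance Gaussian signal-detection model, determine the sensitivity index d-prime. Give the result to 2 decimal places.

H = 18/20 = 0.9000
FA = 2/20 = 0.1000
z(H) = z(0.9000) = 1.282
z(FA) = z(0.1000) = -1.282
d' = z(H) − z(FA) = 1.282 − (-1.282) = 2.564

d-prime = 2.56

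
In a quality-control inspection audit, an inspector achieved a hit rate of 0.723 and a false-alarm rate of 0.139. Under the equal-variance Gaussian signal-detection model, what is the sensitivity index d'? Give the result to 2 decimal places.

d' = 1.68

Φ⁻¹(H) = 0.5918
Φ⁻¹(FA) = -1.0848
d' = z(H) − z(FA) = 0.5918 − (-1.0848) = 1.6766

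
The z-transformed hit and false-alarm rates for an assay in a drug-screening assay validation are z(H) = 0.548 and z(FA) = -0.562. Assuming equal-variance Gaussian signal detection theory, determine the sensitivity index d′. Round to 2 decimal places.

d′ = 1.11

d' = z(H) − z(FA) = 0.548 − (-0.562) = 1.110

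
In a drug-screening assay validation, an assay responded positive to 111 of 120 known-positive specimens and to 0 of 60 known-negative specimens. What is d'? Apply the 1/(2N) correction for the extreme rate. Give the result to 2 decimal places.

The false-alarm rate is 0/60 = 0, so apply the 1/(2N) correction: FA → 1/(2·60) = 0.00833.
z(H) = z(0.92500) = 1.440
z(FA) = z(0.00833) = -2.394
d' = 1.440 − (-2.394) = 3.834

d' = 3.83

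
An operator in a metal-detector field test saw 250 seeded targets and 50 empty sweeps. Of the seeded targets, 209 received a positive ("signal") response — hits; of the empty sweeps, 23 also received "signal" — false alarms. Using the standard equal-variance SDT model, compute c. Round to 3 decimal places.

c = -0.439

H = 209/250 = 0.8360
FA = 23/50 = 0.4600
z(H) = z(0.8360) = 0.9782
z(FA) = z(0.4600) = -0.1004
c = −½·[z(H) + z(FA)] = −0.5 × (0.9782 + (-0.1004)) = -0.4389
c < 0: the operator has a liberal response bias.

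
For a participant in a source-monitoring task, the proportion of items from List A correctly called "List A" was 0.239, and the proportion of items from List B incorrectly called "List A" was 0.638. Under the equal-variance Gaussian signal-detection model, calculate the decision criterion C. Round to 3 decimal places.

C = 0.178

z(0.239) = -0.7095, z(0.638) = 0.3531
c = −½·[z(H) + z(FA)] = −0.5 × (-0.7095 + 0.3531) = 0.1782
c > 0: the participant has a conservative response bias.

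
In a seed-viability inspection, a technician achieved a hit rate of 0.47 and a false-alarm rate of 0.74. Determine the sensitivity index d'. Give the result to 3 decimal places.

d' = -0.719

Φ⁻¹(H) = Φ⁻¹(0.47) = -0.0753
Φ⁻¹(FA) = Φ⁻¹(0.74) = 0.6433
d' = z(H) − z(FA) = -0.0753 − 0.6433 = -0.7186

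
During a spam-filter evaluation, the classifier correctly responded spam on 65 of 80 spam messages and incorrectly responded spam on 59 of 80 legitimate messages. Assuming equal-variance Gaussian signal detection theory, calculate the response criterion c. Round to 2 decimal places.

H = 65/80 = 0.8125
FA = 59/80 = 0.7375
Φ⁻¹(H) = Φ⁻¹(0.8125) = 0.8871
Φ⁻¹(FA) = Φ⁻¹(0.7375) = 0.6357
c = −½·[z(H) + z(FA)] = −0.5 × (0.8871 + 0.6357) = -0.7614

c = -0.76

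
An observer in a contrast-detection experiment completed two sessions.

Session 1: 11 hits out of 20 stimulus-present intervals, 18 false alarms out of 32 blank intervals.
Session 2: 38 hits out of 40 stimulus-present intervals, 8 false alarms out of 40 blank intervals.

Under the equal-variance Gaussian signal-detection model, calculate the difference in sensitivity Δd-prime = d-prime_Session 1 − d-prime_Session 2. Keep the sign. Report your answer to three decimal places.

Session 1: z(0.5500) = 0.1257, z(0.5625) = 0.1573, d' = -0.0316
Session 2: z(0.9500) = 1.6449, z(0.2000) = -0.8416, d' = 2.4865
Δd' = d'_Session 1 − d'_Session 2 = -0.0316 − 2.4865 = -2.5181
Session 2 has the higher sensitivity.

Δd-prime = -2.518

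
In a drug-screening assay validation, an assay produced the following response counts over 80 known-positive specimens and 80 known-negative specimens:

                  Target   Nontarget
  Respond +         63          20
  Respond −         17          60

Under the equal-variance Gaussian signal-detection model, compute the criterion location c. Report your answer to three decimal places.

H = 63/80 = 0.7875
FA = 20/80 = 0.2500
Φ⁻¹(H) = Φ⁻¹(0.7875) = 0.7978
Φ⁻¹(FA) = Φ⁻¹(0.2500) = -0.6745
c = −½·[z(H) + z(FA)] = −0.5 × (0.7978 + (-0.6745)) = -0.06165

c = -0.062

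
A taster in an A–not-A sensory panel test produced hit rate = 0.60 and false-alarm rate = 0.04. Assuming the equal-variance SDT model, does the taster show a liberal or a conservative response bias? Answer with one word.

z(H) = 0.253, z(FA) = -1.751
c = −½·(z(H) + z(FA)) = 0.749
c > 0 → conservative criterion (biased toward responding “no”).

conservative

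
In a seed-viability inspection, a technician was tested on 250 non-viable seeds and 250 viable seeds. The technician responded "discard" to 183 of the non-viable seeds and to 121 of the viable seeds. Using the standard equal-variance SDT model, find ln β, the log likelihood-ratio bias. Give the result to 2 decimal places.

H = 183/250 = 0.7320
FA = 121/250 = 0.4840
z(0.7320) = 0.619, z(0.4840) = -0.040
ln β = −½·[z(H)² − z(FA)²] = −0.5 × (0.383 − 0.002) = -0.1905

ln β = -0.19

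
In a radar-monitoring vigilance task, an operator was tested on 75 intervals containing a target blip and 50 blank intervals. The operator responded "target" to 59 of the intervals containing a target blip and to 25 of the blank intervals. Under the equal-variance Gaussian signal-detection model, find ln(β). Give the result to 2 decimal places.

H = 59/75 = 0.7867
FA = 25/50 = 0.5000
z(0.7867) = 0.795, z(0.5000) = 0.000
ln β = −½·[z(H)² − z(FA)²] = −0.5 × (0.632 − 0.000) = -0.316

ln β = -0.32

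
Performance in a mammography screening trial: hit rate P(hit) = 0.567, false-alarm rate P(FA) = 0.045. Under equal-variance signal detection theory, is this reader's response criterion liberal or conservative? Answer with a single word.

conservative

z(H) = 0.169, z(FA) = -1.695
c = −½·(z(H) + z(FA)) = 0.763
c > 0 → conservative criterion (biased toward responding “no”).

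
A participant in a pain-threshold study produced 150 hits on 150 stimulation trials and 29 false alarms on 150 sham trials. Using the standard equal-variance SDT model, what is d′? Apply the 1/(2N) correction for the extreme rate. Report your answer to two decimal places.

The hit rate is 150/150 = 1, so apply the 1/(2N) correction: H → 1 − 1/(2·150) = 0.99667.
z(H) = z(0.99667) = 2.713
z(FA) = z(0.19333) = -0.866
d' = 2.713 − (-0.866) = 3.579

d′ = 3.58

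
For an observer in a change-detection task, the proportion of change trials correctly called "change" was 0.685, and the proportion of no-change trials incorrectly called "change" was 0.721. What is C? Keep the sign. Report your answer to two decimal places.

Φ⁻¹(H) = Φ⁻¹(0.685) = 0.4817
Φ⁻¹(FA) = Φ⁻¹(0.721) = 0.5858
c = −½·[z(H) + z(FA)] = −0.5 × (0.4817 + 0.5858) = -0.53375
c < 0: the observer has a liberal response bias.

C = -0.53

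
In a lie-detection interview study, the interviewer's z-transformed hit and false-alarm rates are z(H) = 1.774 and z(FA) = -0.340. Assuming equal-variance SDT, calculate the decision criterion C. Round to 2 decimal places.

C = -0.72

c = −½·[z(H) + z(FA)] = −½·(1.774 + (-0.340)) = -0.717
c < 0: the interviewer has a liberal response bias.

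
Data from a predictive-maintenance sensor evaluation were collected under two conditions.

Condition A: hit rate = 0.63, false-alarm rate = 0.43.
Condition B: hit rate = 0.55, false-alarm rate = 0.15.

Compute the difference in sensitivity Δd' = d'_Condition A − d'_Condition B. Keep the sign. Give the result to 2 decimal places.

Δd' = -0.65

Condition A: z(0.63) = 0.332, z(0.43) = -0.176, d' = 0.508
Condition B: z(0.55) = 0.126, z(0.15) = -1.036, d' = 1.162
Δd' = d'_Condition A − d'_Condition B = 0.508 − 1.162 = -0.654
Condition B has the higher sensitivity.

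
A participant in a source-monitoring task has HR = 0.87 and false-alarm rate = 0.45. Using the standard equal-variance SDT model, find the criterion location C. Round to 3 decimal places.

C = -0.500

z(H) = 1.1264
z(FA) = -0.1257
c = −½·[z(H) + z(FA)] = −0.5 × (1.1264 + (-0.1257)) = -0.50035
c < 0: the participant has a liberal response bias.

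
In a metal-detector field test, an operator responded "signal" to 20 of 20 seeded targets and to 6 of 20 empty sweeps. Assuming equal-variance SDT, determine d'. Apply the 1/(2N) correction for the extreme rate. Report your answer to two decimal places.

The hit rate is 20/20 = 1, so apply the 1/(2N) correction: H → 1 − 1/(2·20) = 0.97500.
z(H) = z(0.97500) = 1.960
z(FA) = z(0.30000) = -0.524
d' = 1.960 − (-0.524) = 2.484

d' = 2.48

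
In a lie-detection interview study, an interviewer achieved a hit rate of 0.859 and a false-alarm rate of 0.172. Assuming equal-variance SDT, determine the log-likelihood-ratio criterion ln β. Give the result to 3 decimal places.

Φ⁻¹(H) = 1.0758
Φ⁻¹(FA) = -0.9463
ln β = −½·[z(H)² − z(FA)²] = −0.5 × (1.1573 − 0.8955) = -0.1309

ln β = -0.131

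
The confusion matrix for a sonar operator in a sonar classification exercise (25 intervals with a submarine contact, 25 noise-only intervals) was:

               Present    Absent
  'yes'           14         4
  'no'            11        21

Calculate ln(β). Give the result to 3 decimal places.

ln β = 0.483

H = 14/25 = 0.5600
FA = 4/25 = 0.1600
Φ⁻¹(H) = Φ⁻¹(0.5600) = 0.1510
Φ⁻¹(FA) = Φ⁻¹(0.1600) = -0.9945
ln β = −½·[z(H)² − z(FA)²] = −0.5 × (0.0228 − 0.9890) = 0.4831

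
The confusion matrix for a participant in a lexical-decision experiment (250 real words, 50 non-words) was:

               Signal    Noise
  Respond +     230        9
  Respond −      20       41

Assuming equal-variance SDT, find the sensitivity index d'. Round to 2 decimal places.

d' = 2.32

H = 230/250 = 0.9200
FA = 9/50 = 0.1800
z(H) = z(0.9200) = 1.4051
z(FA) = z(0.1800) = -0.9154
d' = z(H) − z(FA) = 1.4051 − (-0.9154) = 2.3205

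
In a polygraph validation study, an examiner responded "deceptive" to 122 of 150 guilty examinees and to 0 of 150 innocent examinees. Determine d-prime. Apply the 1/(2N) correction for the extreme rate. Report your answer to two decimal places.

The false-alarm rate is 0/150 = 0, so apply the 1/(2N) correction: FA → 1/(2·150) = 0.00333.
z(H) = z(0.81333) = 0.890
z(FA) = z(0.00333) = -2.713
d' = 0.890 − (-2.713) = 3.603

d-prime = 3.60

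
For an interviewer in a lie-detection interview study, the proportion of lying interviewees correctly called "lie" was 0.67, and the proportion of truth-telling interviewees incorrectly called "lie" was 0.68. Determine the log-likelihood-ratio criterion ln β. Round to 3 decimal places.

ln β = 0.013

z(H) = 0.4399
z(FA) = 0.4677
ln β = −½·[z(H)² − z(FA)²] = −0.5 × (0.1935 − 0.2187) = 0.0126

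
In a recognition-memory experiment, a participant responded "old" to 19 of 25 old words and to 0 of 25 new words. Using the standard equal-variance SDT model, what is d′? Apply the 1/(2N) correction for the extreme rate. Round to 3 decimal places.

d′ = 2.760

The false-alarm rate is 0/25 = 0, so apply the 1/(2N) correction: FA → 1/(2·25) = 0.02000.
z(H) = z(0.76000) = 0.7063
z(FA) = z(0.02000) = -2.0537
d' = 0.7063 − (-2.0537) = 2.7600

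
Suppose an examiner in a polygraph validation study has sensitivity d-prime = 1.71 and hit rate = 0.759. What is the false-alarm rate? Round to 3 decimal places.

z(hit rate) = z(0.759) = 0.7031
z(FA) = z(H) − d' = 0.7031 − 1.71 = -1.0069
false-alarm rate = Φ(-1.0069) = 0.1570

false-alarm rate = 0.157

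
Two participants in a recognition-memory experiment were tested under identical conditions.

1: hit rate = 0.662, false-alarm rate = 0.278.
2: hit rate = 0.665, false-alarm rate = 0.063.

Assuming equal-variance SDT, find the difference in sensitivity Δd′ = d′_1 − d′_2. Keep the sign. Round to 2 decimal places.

Δd′ = -0.95

1: z(0.662) = 0.418, z(0.278) = -0.589, d' = 1.007
2: z(0.665) = 0.426, z(0.063) = -1.530, d' = 1.956
Δd' = d'_1 − d'_2 = 1.007 − 1.956 = -0.949
2 has the higher sensitivity.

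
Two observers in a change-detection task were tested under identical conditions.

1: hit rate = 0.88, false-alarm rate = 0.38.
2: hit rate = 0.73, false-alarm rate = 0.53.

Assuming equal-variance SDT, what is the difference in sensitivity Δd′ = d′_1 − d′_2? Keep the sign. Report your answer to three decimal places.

Δd′ = 0.943

1: z(0.88) = 1.1750, z(0.38) = -0.3055, d' = 1.4805
2: z(0.73) = 0.6128, z(0.53) = 0.0753, d' = 0.5375
Δd' = d'_1 − d'_2 = 1.4805 − 0.5375 = 0.9430
1 has the higher sensitivity.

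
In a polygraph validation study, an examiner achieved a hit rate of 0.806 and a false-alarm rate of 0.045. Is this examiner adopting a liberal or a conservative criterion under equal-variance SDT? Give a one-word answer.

conservative

z(H) = 0.863, z(FA) = -1.695
c = −½·(z(H) + z(FA)) = 0.416
c > 0 → conservative criterion (biased toward responding “no”).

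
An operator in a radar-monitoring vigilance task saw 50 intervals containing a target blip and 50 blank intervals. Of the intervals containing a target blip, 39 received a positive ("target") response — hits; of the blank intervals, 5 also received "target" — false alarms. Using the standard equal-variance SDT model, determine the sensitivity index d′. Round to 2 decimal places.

d′ = 2.05

H = 39/50 = 0.7800
FA = 5/50 = 0.1000
z(H) = 0.772
z(FA) = -1.282
d' = z(H) − z(FA) = 0.772 − (-1.282) = 2.054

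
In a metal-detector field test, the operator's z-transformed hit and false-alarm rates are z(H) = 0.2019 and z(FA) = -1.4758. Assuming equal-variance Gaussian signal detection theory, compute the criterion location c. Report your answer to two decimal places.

c = −½·[z(H) + z(FA)] = −½·(0.2019 + (-1.4758)) = 0.63695

c = 0.64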